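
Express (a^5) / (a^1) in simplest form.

a^4

Quotient: a^4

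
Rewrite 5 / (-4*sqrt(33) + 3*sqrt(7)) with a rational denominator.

(-4*sqrt(33) - 3*sqrt(7))/93

Multiply numerator and denominator by 3*sqrt(7) + 4*sqrt(33).
Denominator becomes -465; numerator becomes 15*sqrt(7) + 20*sqrt(33).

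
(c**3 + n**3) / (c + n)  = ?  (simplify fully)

Apply the sum-of-cubes factorisation and cancel (c + n).

c**2 - c*n + n**2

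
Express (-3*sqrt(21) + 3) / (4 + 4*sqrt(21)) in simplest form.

Multiply numerator and denominator by -4*sqrt(21) + 4.
Denominator becomes -320; numerator becomes -24*sqrt(21) + 264.

(-33 + 3*sqrt(21))/40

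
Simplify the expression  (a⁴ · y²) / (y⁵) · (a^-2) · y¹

a²/y²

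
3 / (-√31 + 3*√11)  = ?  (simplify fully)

(3*√31 + 9*√11)/68

Multiply numerator and denominator by √31 + 3*√11.
Denominator becomes 68; numerator becomes 3*√31 + 9*√11.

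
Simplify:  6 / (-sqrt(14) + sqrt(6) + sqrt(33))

(-150*sqrt(14) - 78*sqrt(33) + 246*sqrt(6) + 72*sqrt(77))/167

Group as (sqrt(6) + sqrt(33)) - sqrt(14); multiply by (sqrt(6) + sqrt(33)) + sqrt(14), then rationalise the remaining surd.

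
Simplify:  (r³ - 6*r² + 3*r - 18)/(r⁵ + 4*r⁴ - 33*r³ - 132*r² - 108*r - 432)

1/(r² + 10*r + 24)

Factor: r³ - 6*r² + 3*r - 18 = (r² + 3)·(r - 6);  r⁵ + 4*r⁴ - 33*r³ - 132*r² - 108*r - 432 = (r + 4)·(r + 6)·(r - 6)·(r² + 3)
Cancel the common factors (r² + 3), (r - 6).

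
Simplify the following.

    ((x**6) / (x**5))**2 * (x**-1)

x

Inside the bracket: x**1
Raise to the power 2: x**2
Multiply by (x**-1): add exponents.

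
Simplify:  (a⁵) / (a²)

a³

Quotient: a³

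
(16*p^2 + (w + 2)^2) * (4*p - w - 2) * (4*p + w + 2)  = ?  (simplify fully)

((4*p)+(w + 2))((4*p)-(w + 2)) = 16*p^2 - w^2 - 4*w - 4; continue pairing.

256*p^4 - w^4 - 8*w^3 - 24*w^2 - 32*w - 16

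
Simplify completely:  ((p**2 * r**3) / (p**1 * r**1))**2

p**2*r**4

Inside the bracket: p**1 * r**2
Raise to the power 2: p**2 * r**4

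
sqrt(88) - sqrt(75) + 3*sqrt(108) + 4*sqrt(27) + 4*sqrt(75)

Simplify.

sqrt(88) = 2*sqrt(22); sqrt(75) = 5*sqrt(3); 3*sqrt(108) = 18*sqrt(3); 4*sqrt(27) = 12*sqrt(3); 4*sqrt(75) = 20*sqrt(3)

2*sqrt(22) + 45*sqrt(3)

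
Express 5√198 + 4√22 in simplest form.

19*√22

5√198 = 15*√22; 4√22 = 4*√22
Combine: (15 + 4)·√22 = 19*√22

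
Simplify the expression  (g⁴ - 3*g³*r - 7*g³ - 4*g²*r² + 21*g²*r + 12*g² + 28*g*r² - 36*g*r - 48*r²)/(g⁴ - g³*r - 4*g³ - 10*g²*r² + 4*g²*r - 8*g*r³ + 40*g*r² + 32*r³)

(g - 3)/(g + 2*r)

Factor: g⁴ - 3*g³*r - 7*g³ - 4*g²*r² + 21*g²*r + 12*g² + 28*g*r² - 36*g*r - 48*r² = (g + r)·(g - 3)·(g - 4*r)·(g - 4);  g⁴ - g³*r - 4*g³ - 10*g²*r² + 4*g²*r - 8*g*r³ + 40*g*r² + 32*r³ = (g + r)·(g - 4)·(g + 2*r)·(g - 4*r)
Cancel the common factors (g + r), (g - 4*r), (g - 4).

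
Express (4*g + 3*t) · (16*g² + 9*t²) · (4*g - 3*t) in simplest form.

256*g⁴ - 81*t⁴

((4*g)+(3*t))((4*g)-(3*t)) = 16*g² - 9*t²; continue pairing.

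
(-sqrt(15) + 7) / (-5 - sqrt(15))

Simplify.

(-25 + 6*sqrt(15))/5

Multiply numerator and denominator by -5 + sqrt(15).
Denominator becomes 10; numerator becomes -50 + 12*sqrt(15).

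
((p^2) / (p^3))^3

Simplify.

Inside the bracket: (p^-1)
Raise to the power 3: (p^-3)

p^(-3)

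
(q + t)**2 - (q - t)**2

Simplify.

4*q*t

Binomially expand both and collect terms in q, t.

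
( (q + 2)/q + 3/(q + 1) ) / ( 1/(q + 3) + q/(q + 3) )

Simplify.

(q^3 + 9*q^2 + 20*q + 6)/(q^3 + 2*q^2 + q)

Numerator: (q + 2)/q + 3/(q + 1) = (q^2 + 6*q + 2)/(q^2 + q)
Denominator: 1/(q + 3) + q/(q + 3) = (q + 1)/(q + 3)
Divide: ((q^2 + 6*q + 2)/(q^2 + q)) · ((q + 3)/(q + 1)) = (q^3 + 9*q^2 + 20*q + 6)/(q^3 + 2*q^2 + q)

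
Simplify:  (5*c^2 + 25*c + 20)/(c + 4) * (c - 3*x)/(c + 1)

Factor: 5*c^2 + 25*c + 20 = 5*(c + 1)*(c + 4)
Cancel the common factors (c + 4), (c + 1).

5*c - 15*x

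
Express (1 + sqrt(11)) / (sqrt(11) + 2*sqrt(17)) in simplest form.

Multiply numerator and denominator by -2*sqrt(17) + sqrt(11).
Denominator becomes -57; numerator becomes -2*sqrt(187) - 2*sqrt(17) + sqrt(11) + 11.

(-11 - sqrt(11) + 2*sqrt(17) + 2*sqrt(187))/57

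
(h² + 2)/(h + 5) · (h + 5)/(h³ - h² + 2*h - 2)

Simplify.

1/(h - 1)

Factor: h³ - h² + 2*h - 2 = (h² + 2)·(h - 1)
Cancel the common factors (h² + 2), (h + 5).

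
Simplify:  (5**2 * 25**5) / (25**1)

5**10

5**2 = 5**2; 25**5 = 5**10; 25**1 = 5**2
Combine exponents: 5**10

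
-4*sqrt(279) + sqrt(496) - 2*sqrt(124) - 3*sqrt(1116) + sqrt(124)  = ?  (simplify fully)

-28*sqrt(31)

4*sqrt(279) = 12*sqrt(31); sqrt(496) = 4*sqrt(31); 2*sqrt(124) = 4*sqrt(31); 3*sqrt(1116) = 18*sqrt(31); sqrt(124) = 2*sqrt(31)
Combine: (-12 + 4 - 4 - 18 + 2)·sqrt(31) = -28*sqrt(31)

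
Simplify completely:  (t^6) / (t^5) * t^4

Quotient: t^1
Multiply by t^4: add exponents.

t^5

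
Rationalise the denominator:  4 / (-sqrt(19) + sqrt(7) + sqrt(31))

Group as (sqrt(7) + sqrt(31)) - sqrt(19); multiply by (sqrt(7) + sqrt(31)) + sqrt(19), then rationalise the remaining surd.

(-76*sqrt(19) - 20*sqrt(31) + 172*sqrt(7) + 8*sqrt(4123))/507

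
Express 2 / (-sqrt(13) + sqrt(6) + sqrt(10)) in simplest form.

Group as (sqrt(6) + sqrt(10)) - sqrt(13); multiply by (sqrt(6) + sqrt(10)) + sqrt(13), then rationalise the remaining surd.

(-6*sqrt(13) + 18*sqrt(10) + 34*sqrt(6) + 8*sqrt(195))/231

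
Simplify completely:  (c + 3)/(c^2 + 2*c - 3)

1/(c - 1)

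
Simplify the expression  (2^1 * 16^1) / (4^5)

2^(-5)

2^1 = 2^1; 16^1 = 2^4; 4^5 = 2^10
Combine exponents: 2^(-5)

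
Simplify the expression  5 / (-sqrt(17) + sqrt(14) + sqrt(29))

(-65*sqrt(17) + 5*sqrt(29) + 80*sqrt(14) + 5*sqrt(6902))/474

Group as (sqrt(14) + sqrt(29)) - sqrt(17); multiply by (sqrt(14) + sqrt(29)) + sqrt(17), then rationalise the remaining surd.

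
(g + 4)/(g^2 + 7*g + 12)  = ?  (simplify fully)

1/(g + 3)

Factor: g^2 + 7*g + 12 = (g + 4)*(g + 3)
Cancel the common factor (g + 4).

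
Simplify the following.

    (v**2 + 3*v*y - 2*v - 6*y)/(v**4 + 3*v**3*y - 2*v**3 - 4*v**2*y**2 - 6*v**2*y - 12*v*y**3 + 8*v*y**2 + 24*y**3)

Factor: v**2 + 3*v*y - 2*v - 6*y = (v - 2)*(v + 3*y);  v**4 + 3*v**3*y - 2*v**3 - 4*v**2*y**2 - 6*v**2*y - 12*v*y**3 + 8*v*y**2 + 24*y**3 = (v - 2)*(v - 2*y)*(v + 3*y)*(v + 2*y)
Cancel the common factors (v + 3*y), (v - 2).

-1/(-v**2 + 4*y**2)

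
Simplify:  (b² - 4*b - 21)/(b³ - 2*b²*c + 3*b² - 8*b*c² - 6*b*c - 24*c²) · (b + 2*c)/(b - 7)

1/(b - 4*c)

Factor: b² - 4*b - 21 = (b - 7)·(b + 3);  b³ - 2*b²*c + 3*b² - 8*b*c² - 6*b*c - 24*c² = (b + 2*c)·(b + 3)·(b - 4*c)
Cancel the common factors (b + 3), (b - 7), (b + 2*c).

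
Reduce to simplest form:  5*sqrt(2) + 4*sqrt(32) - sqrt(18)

5*sqrt(2) = 5*sqrt(2); 4*sqrt(32) = 16*sqrt(2); sqrt(18) = 3*sqrt(2)
Combine: (5 + 16 - 3)·sqrt(2) = 18*sqrt(2)

18*sqrt(2)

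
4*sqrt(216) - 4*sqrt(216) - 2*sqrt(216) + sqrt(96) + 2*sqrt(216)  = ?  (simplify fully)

4*sqrt(216) = 24*sqrt(6); 4*sqrt(216) = 24*sqrt(6); 2*sqrt(216) = 12*sqrt(6); sqrt(96) = 4*sqrt(6); 2*sqrt(216) = 12*sqrt(6)
Combine: (24 - 24 - 12 + 4 + 12)·sqrt(6) = 4*sqrt(6)

4*sqrt(6)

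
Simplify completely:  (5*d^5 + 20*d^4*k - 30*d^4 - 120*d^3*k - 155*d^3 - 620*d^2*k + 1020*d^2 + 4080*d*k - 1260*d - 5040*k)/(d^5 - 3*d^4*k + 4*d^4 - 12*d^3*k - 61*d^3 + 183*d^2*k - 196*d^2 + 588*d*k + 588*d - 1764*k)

(5*d^2 + 20*d*k - 15*d - 60*k)/(d^2 - 3*d*k + 7*d - 21*k)

Factor: 5*d^5 + 20*d^4*k - 30*d^4 - 120*d^3*k - 155*d^3 - 620*d^2*k + 1020*d^2 + 4080*d*k - 1260*d - 5040*k = 5*(d - 7)*(d + 6)*(d - 2)*(d - 3)*(d + 4*k);  d^5 - 3*d^4*k + 4*d^4 - 12*d^3*k - 61*d^3 + 183*d^2*k - 196*d^2 + 588*d*k + 588*d - 1764*k = (d - 3*k)*(d - 2)*(d - 7)*(d + 6)*(d + 7)
Cancel the common factors (d - 7), (d - 2), (d + 6).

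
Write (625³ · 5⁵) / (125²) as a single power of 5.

625³ = 5^12; 5⁵ = 5^5; 125² = 5^6
Combine exponents: 5^11

5^11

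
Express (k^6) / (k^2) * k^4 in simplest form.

Quotient: k^4
Multiply by k^4: add exponents.

k^8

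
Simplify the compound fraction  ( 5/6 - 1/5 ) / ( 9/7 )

Numerator: 5/6 - 1/5 = 19/30
Denominator: 9/7 = 9/7
Divide: (19/30) · (7/9) = 133/270

133/270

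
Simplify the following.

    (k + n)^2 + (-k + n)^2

2*k^2 + 2*n^2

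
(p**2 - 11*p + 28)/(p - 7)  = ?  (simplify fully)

p - 4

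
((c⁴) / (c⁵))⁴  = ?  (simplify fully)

c^(-4)

Inside the bracket: (c^-1)
Raise to the power 4: (c^-4)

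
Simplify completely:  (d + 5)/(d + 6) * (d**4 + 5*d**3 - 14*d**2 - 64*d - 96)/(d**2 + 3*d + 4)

Factor: d**4 + 5*d**3 - 14*d**2 - 64*d - 96 = (d - 4)*(d**2 + 3*d + 4)*(d + 6)
Cancel the common factors (d**2 + 3*d + 4), (d + 6).

d**2 + d - 20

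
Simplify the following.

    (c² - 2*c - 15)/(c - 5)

Factor: c² - 2*c - 15 = (c + 3)·(c - 5)
Cancel the common factor (c - 5).

c + 3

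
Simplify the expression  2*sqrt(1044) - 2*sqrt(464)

4*sqrt(29)

2*sqrt(1044) = 12*sqrt(29); 2*sqrt(464) = 8*sqrt(29)
Combine: (12 - 8)·sqrt(29) = 4*sqrt(29)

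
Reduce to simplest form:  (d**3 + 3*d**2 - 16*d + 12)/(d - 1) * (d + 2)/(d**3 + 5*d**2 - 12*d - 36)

Factor: d**3 + 3*d**2 - 16*d + 12 = (d - 2)*(d - 1)*(d + 6);  d**3 + 5*d**2 - 12*d - 36 = (d - 3)*(d + 2)*(d + 6)
Cancel the common factors (d + 6), (d - 1), (d + 2).

(d - 2)/(d - 3)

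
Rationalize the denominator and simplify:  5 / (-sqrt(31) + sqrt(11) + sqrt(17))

(15*sqrt(31) + 125*sqrt(17) + 185*sqrt(11) + 10*sqrt(5797))/739

Group as (sqrt(11) + sqrt(17)) - sqrt(31); multiply by (sqrt(11) + sqrt(17)) + sqrt(31), then rationalise the remaining surd.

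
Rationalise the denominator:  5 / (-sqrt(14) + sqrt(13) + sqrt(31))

Group as (sqrt(13) + sqrt(31)) - sqrt(14); multiply by (sqrt(13) + sqrt(31)) + sqrt(14), then rationalise the remaining surd.

(-75*sqrt(14) - 10*sqrt(31) + 80*sqrt(13) + 5*sqrt(5642))/356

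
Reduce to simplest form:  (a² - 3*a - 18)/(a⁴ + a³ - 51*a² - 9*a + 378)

Factor: a² - 3*a - 18 = (a - 6)·(a + 3);  a⁴ + a³ - 51*a² - 9*a + 378 = (a + 3)·(a - 3)·(a + 7)·(a - 6)
Cancel the common factors (a - 6), (a + 3).

1/(a² + 4*a - 21)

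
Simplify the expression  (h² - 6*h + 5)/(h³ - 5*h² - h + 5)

Factor: h² - 6*h + 5 = (h - 1)·(h - 5);  h³ - 5*h² - h + 5 = (h - 1)·(h - 5)·(h + 1)
Cancel the common factors (h - 5), (h - 1).

1/(h + 1)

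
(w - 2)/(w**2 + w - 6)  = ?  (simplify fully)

Factor: w**2 + w - 6 = (w - 2)*(w + 3)
Cancel the common factor (w - 2).

1/(w + 3)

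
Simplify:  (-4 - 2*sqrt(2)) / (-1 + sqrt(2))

Multiply numerator and denominator by -sqrt(2) - 1.
Denominator becomes -1; numerator becomes 8 + 6*sqrt(2).

-6*sqrt(2) - 8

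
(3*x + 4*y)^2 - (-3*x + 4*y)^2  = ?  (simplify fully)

Binomially expand both and collect terms in (4*y), (3*x).

48*x*y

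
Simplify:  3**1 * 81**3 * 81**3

3**1 = 3**1; 81**3 = 3**12; 81**3 = 3**12
Combine exponents: 3**25

3**25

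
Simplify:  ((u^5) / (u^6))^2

u^(-2)

Inside the bracket: (u^-1)
Raise to the power 2: (u^-2)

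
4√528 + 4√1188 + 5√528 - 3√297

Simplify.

51*√33

4√528 = 16*√33; 4√1188 = 24*√33; 5√528 = 20*√33; 3√297 = 9*√33
Combine: (16 + 24 + 20 - 9)·√33 = 51*√33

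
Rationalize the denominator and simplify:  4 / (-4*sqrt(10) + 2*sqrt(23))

(-4*sqrt(10) - 2*sqrt(23))/17

Multiply numerator and denominator by 2*sqrt(23) + 4*sqrt(10).
Denominator becomes -68; numerator becomes 8*sqrt(23) + 16*sqrt(10).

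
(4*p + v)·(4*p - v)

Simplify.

(4*p)^2 - (v)^2 = 16*p² - v².

16*p² - v²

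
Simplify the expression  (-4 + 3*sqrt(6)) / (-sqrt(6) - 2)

Multiply numerator and denominator by -2 + sqrt(6).
Denominator becomes -2; numerator becomes -10*sqrt(6) + 26.

-13 + 5*sqrt(6)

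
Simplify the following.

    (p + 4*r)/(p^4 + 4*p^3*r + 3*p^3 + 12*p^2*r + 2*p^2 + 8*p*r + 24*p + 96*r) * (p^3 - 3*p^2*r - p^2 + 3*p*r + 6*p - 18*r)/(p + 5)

(p - 3*r)/(p^2 + 9*p + 20)

Factor: p^4 + 4*p^3*r + 3*p^3 + 12*p^2*r + 2*p^2 + 8*p*r + 24*p + 96*r = (p + 4*r)*(p + 4)*(p^2 - p + 6);  p^3 - 3*p^2*r - p^2 + 3*p*r + 6*p - 18*r = (p^2 - p + 6)*(p - 3*r)
Cancel the common factors (p^2 - p + 6), (p + 4*r).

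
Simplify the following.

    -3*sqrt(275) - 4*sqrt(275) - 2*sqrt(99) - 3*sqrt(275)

3*sqrt(275) = 15*sqrt(11); 4*sqrt(275) = 20*sqrt(11); 2*sqrt(99) = 6*sqrt(11); 3*sqrt(275) = 15*sqrt(11)
Combine: (-15 - 20 - 6 - 15)·sqrt(11) = -56*sqrt(11)

-56*sqrt(11)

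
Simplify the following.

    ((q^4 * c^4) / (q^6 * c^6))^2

1/(c^4*q^4)

Inside the bracket: (q^-2) * (c^-2)
Raise to the power 2: (q^-4) * (c^-4)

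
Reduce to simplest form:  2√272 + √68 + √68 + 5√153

27*√17

2√272 = 8*√17; √68 = 2*√17; √68 = 2*√17; 5√153 = 15*√17
Combine: (8 + 2 + 2 + 15)·√17 = 27*√17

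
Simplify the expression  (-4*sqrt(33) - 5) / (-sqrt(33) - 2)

(-3*sqrt(33) + 122)/29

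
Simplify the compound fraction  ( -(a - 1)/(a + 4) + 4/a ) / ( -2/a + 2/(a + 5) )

(a^3 - 41*a - 80)/(10*a + 40)

Numerator: -(a - 1)/(a + 4) + 4/a = (-a^2 + 5*a + 16)/(a^2 + 4*a)
Denominator: -2/a + 2/(a + 5) = -10/(a^2 + 5*a)
Divide: ((-a^2 + 5*a + 16)/(a^2 + 4*a)) · (-a^2/10 - a/2) = (a^3 - 41*a - 80)/(10*a + 40)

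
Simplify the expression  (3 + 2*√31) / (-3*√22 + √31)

(-6*√682 - 62 - 9*√22 - 3*√31)/167

Multiply numerator and denominator by √31 + 3*√22.
Denominator becomes -167; numerator becomes 3*√31 + 9*√22 + 62 + 6*√682.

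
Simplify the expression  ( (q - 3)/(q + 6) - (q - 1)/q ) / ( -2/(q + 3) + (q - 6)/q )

(-8*q² - 18*q + 18)/(q³ + q² - 48*q - 108)

Numerator: (q - 3)/(q + 6) - (q - 1)/q = (-8*q + 6)/(q² + 6*q)
Denominator: -2/(q + 3) + (q - 6)/q = (q² - 5*q - 18)/(q² + 3*q)
Divide: ((-8*q + 6)/(q² + 6*q)) · ((q² + 3*q)/(q² - 5*q - 18)) = (-8*q² - 18*q + 18)/(q³ + q² - 48*q - 108)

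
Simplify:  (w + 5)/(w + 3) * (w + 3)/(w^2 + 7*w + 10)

Factor: w^2 + 7*w + 10 = (w + 5)*(w + 2)
Cancel the common factors (w + 5), (w + 3).

1/(w + 2)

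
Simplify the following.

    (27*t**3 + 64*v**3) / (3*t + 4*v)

9*t**2 - 12*t*v + 16*v**2

Apply the sum-of-cubes factorisation and cancel (3*t + 4*v).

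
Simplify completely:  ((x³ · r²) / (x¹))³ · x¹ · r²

Inside the bracket: x² · r²
Raise to the power 3: x⁶ · r⁶
Multiply by x¹ · r²: add exponents.

r⁸*x⁷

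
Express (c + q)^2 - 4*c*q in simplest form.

(c - q)^2

After expansion: c^2 - 2*c*q + q^2 — a perfect-square trinomial.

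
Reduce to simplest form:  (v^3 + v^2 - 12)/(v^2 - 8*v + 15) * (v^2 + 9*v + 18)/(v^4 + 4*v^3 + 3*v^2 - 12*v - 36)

Factor: v^3 + v^2 - 12 = (v - 2)*(v^2 + 3*v + 6);  v^2 - 8*v + 15 = (v - 5)*(v - 3);  v^2 + 9*v + 18 = (v + 3)*(v + 6);  v^4 + 4*v^3 + 3*v^2 - 12*v - 36 = (v^2 + 3*v + 6)*(v + 3)*(v - 2)
Cancel the common factors (v^2 + 3*v + 6), (v - 2), (v + 3).

(v + 6)/(v^2 - 8*v + 15)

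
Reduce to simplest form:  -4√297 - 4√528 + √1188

4√297 = 12*√33; 4√528 = 16*√33; √1188 = 6*√33
Combine: (-12 - 16 + 6)·√33 = -22*√33

-22*√33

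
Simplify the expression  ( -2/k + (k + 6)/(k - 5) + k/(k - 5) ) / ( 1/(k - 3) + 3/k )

(2*k^3 - 2*k^2 - 2*k - 30)/(4*k^2 - 29*k + 45)

Numerator: -2/k + (k + 6)/(k - 5) + k/(k - 5) = (2*k^2 + 4*k + 10)/(k^2 - 5*k)
Denominator: 1/(k - 3) + 3/k = (4*k - 9)/(k^2 - 3*k)
Divide: ((2*k^2 + 4*k + 10)/(k^2 - 5*k)) · ((k^2 - 3*k)/(4*k - 9)) = (2*k^3 - 2*k^2 - 2*k - 30)/(4*k^2 - 29*k + 45)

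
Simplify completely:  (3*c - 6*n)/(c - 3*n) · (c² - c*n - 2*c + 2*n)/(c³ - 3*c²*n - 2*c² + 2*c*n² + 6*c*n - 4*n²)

Factor: 3*c - 6*n = 3·(c - 2*n);  c² - c*n - 2*c + 2*n = (c - n)·(c - 2);  c³ - 3*c²*n - 2*c² + 2*c*n² + 6*c*n - 4*n² = (c - n)·(c - 2)·(c - 2*n)
Cancel the common factors (c - n), (c - 2), (c - 2*n).

3/(c - 3*n)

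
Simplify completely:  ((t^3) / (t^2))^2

Inside the bracket: t^1
Raise to the power 2: t^2

t^2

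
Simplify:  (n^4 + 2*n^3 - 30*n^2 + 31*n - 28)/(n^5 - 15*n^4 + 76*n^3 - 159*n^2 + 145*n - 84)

(n + 7)/(n^2 - 10*n + 21)

Factor: n^4 + 2*n^3 - 30*n^2 + 31*n - 28 = (n + 7)*(n^2 - n + 1)*(n - 4);  n^5 - 15*n^4 + 76*n^3 - 159*n^2 + 145*n - 84 = (n - 7)*(n - 3)*(n - 4)*(n^2 - n + 1)
Cancel the common factors (n^2 - n + 1), (n - 4).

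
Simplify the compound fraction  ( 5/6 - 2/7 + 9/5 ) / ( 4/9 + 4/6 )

1479/700

Numerator: 5/6 - 2/7 + 9/5 = 493/210
Denominator: 4/9 + 4/6 = 10/9
Divide: (493/210) · (9/10) = 1479/700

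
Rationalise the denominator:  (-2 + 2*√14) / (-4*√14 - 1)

(-114 + 10*√14)/223

Multiply numerator and denominator by -1 + 4*√14.
Denominator becomes -223; numerator becomes -10*√14 + 114.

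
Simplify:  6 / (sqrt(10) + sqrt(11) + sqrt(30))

Group as (sqrt(11) + sqrt(30)) + sqrt(10); multiply by (sqrt(11) + sqrt(30)) - sqrt(10), then rationalise the remaining surd.

(-120*sqrt(33) - 54*sqrt(30) + 174*sqrt(11) + 186*sqrt(10))/359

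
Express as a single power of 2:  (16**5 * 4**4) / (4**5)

16**5 = 2**20; 4**4 = 2**8; 4**5 = 2**10
Combine exponents: 2**18

2**18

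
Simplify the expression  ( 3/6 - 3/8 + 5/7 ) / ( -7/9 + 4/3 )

Numerator: 3/6 - 3/8 + 5/7 = 47/56
Denominator: -7/9 + 4/3 = 5/9
Divide: (47/56) · (9/5) = 423/280

423/280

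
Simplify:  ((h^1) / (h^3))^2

h^(-4)

Inside the bracket: (h^-2)
Raise to the power 2: (h^-4)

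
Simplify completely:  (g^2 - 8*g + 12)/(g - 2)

g - 6

Factor: g^2 - 8*g + 12 = (g - 2)*(g - 6)
Cancel the common factor (g - 2).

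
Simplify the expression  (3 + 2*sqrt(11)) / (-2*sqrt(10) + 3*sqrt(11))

(6*sqrt(10) + 9*sqrt(11) + 4*sqrt(110) + 66)/59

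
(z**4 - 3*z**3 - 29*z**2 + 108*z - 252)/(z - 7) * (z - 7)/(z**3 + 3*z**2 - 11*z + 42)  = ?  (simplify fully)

z - 6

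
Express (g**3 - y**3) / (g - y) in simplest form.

g**3 - y**3 = (g - y)(g**2 + g*y + y**2).

g**2 + g*y + y**2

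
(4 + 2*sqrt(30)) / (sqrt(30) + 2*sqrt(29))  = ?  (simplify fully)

(-30 - 2*sqrt(30) + 4*sqrt(29) + 2*sqrt(870))/43

Multiply numerator and denominator by -2*sqrt(29) + sqrt(30).
Denominator becomes -86; numerator becomes -4*sqrt(870) - 8*sqrt(29) + 4*sqrt(30) + 60.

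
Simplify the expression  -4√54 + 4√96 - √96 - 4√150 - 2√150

4√54 = 12*√6; 4√96 = 16*√6; √96 = 4*√6; 4√150 = 20*√6; 2√150 = 10*√6
Combine: (-12 + 16 - 4 - 20 - 10)·√6 = -30*√6

-30*√6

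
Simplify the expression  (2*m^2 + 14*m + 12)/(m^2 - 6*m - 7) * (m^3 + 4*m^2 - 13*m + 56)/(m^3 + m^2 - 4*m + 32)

Factor: 2*m^2 + 14*m + 12 = 2*(m + 1)*(m + 6);  m^2 - 6*m - 7 = (m - 7)*(m + 1);  m^3 + 4*m^2 - 13*m + 56 = (m^2 - 3*m + 8)*(m + 7);  m^3 + m^2 - 4*m + 32 = (m^2 - 3*m + 8)*(m + 4)
Cancel the common factors (m^2 - 3*m + 8), (m + 1).

(2*m^2 + 26*m + 84)/(m^2 - 3*m - 28)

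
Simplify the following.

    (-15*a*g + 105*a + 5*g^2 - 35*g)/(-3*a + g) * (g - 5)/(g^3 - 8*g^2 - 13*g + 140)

Factor: -15*a*g + 105*a + 5*g^2 - 35*g = 5*(-3*a + g)*(g - 7);  g^3 - 8*g^2 - 13*g + 140 = (g - 7)*(g - 5)*(g + 4)
Cancel the common factors (g - 7), (g - 5), (-3*a + g).

5/(g + 4)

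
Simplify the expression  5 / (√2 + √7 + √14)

(-140 - 25*√14 + 45*√7 + 95*√2)/31

Group as (√2 + √7) + √14; multiply by (√2 + √7) - √14, then rationalise the remaining surd.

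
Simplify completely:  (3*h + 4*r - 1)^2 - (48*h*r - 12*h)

Expanding gives 9*h^2 - 24*h*r + 6*h + 16*r^2 - 8*r + 1, a perfect square.

(3*h - 4*r + 1)^2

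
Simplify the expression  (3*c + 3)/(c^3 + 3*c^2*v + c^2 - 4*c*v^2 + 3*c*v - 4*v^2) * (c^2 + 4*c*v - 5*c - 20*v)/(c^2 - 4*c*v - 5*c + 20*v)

3/(c^2 - 5*c*v + 4*v^2)

Factor: 3*c + 3 = 3*(c + 1);  c^3 + 3*c^2*v + c^2 - 4*c*v^2 + 3*c*v - 4*v^2 = (c + 4*v)*(c - v)*(c + 1);  c^2 + 4*c*v - 5*c - 20*v = (c - 5)*(c + 4*v);  c^2 - 4*c*v - 5*c + 20*v = (c - 4*v)*(c - 5)
Cancel the common factors (c + 1), (c + 4*v), (c - 5).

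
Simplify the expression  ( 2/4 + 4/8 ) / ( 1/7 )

7

Numerator: 2/4 + 4/8 = 1
Denominator: 1/7 = 1/7
Divide: (1) · (7) = 7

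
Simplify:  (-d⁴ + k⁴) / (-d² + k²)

Factor k^4 - d^4 and cancel (-d² + k²).

d² + k²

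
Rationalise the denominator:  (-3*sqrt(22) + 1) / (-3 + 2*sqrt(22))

Multiply numerator and denominator by -2*sqrt(22) - 3.
Denominator becomes -79; numerator becomes 7*sqrt(22) + 129.

(-129 - 7*sqrt(22))/79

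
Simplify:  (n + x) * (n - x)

n^2 - x^2

(n+x)(n-x) = n^2 - x^2.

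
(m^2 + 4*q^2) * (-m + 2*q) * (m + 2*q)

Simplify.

-m^4 + 16*q^4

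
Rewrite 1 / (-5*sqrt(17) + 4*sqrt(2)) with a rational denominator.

(-5*sqrt(17) - 4*sqrt(2))/393

Multiply numerator and denominator by 4*sqrt(2) + 5*sqrt(17).
Denominator becomes -393; numerator becomes 4*sqrt(2) + 5*sqrt(17).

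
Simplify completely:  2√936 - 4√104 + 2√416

12*√26

2√936 = 12*√26; 4√104 = 8*√26; 2√416 = 8*√26
Combine: (12 - 8 + 8)·√26 = 12*√26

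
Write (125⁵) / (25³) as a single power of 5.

125⁵ = 5^15; 25³ = 5^6
Combine exponents: 5^9

5^9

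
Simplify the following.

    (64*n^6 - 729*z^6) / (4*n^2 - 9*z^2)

16*n^4 + 36*n^2*z^2 + 81*z^4

64*n^6 - 729*z^6 factors as -(-2*n + 3*z)*(2*n + 3*z)*(4*n^2 - 6*n*z + 9*z^2)*(4*n^2 + 6*n*z + 9*z^2).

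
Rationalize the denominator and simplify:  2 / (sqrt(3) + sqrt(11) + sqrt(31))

(-46*sqrt(11) - 78*sqrt(3) + 4*sqrt(1023) + 34*sqrt(31))/157

Group as (sqrt(3) + sqrt(11)) + sqrt(31); multiply by (sqrt(3) + sqrt(11)) - sqrt(31), then rationalise the remaining surd.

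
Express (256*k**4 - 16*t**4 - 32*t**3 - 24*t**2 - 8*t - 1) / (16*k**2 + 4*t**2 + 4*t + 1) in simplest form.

16*k**2 - 4*t**2 - 4*t - 1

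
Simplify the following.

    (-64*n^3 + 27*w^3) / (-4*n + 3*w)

Factor as (a-b)(a^2+ab+b^2) with a=(3*w), b=(4*n).

16*n^2 + 12*n*w + 9*w^2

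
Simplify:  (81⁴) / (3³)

3^13

81⁴ = 3^16; 3³ = 3^3
Combine exponents: 3^13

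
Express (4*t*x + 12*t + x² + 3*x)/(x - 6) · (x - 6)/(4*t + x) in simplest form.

Factor: 4*t*x + 12*t + x² + 3*x = (4*t + x)·(x + 3)
Cancel the common factors (x - 6), (4*t + x).

x + 3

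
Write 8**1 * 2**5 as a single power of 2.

8**1 = 2**3; 2**5 = 2**5
Combine exponents: 2**8

2**8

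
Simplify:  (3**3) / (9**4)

3**3 = 3**3; 9**4 = 3**8
Combine exponents: 3**(-5)

3**(-5)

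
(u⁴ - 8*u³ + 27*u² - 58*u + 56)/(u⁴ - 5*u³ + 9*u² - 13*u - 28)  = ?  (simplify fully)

(u - 2)/(u + 1)

Factor: u⁴ - 8*u³ + 27*u² - 58*u + 56 = (u² - 2*u + 7)·(u - 4)·(u - 2);  u⁴ - 5*u³ + 9*u² - 13*u - 28 = (u² - 2*u + 7)·(u + 1)·(u - 4)
Cancel the common factors (u² - 2*u + 7), (u - 4).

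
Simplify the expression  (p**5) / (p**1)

p**4

Quotient: p**4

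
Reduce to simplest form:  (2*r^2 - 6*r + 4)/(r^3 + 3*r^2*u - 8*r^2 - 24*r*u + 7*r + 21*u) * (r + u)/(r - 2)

Factor: 2*r^2 - 6*r + 4 = 2*(r - 2)*(r - 1);  r^3 + 3*r^2*u - 8*r^2 - 24*r*u + 7*r + 21*u = (r - 7)*(r + 3*u)*(r - 1)
Cancel the common factors (r - 1), (r - 2).

(2*r + 2*u)/(r^2 + 3*r*u - 7*r - 21*u)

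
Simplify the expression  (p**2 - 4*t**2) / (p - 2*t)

Factor p**2 - (2*t)**2 and cancel (p - 2*t).

p + 2*t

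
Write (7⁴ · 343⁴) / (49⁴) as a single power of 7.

7^8

7⁴ = 7^4; 343⁴ = 7^12; 49⁴ = 7^8
Combine exponents: 7^8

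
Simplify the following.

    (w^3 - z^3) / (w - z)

w^3 - z^3 = (w - z)(w^2 + w*z + z^2).

w^2 + w*z + z^2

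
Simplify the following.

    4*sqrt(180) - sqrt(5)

23*sqrt(5)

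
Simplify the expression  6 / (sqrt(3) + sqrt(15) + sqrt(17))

Group as (sqrt(15) + sqrt(17)) + sqrt(3); multiply by (sqrt(15) + sqrt(17)) - sqrt(3), then rationalise the remaining surd.

(-36*sqrt(85) + 6*sqrt(17) + 30*sqrt(15) + 174*sqrt(3))/179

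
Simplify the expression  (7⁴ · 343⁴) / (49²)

7⁴ = 7^4; 343⁴ = 7^12; 49² = 7^4
Combine exponents: 7^12

7^12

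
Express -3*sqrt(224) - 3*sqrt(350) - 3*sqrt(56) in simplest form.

3*sqrt(224) = 12*sqrt(14); 3*sqrt(350) = 15*sqrt(14); 3*sqrt(56) = 6*sqrt(14)
Combine: (-12 - 15 - 6)·sqrt(14) = -33*sqrt(14)

-33*sqrt(14)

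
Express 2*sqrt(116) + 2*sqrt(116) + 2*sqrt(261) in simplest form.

14*sqrt(29)

2*sqrt(116) = 4*sqrt(29); 2*sqrt(116) = 4*sqrt(29); 2*sqrt(261) = 6*sqrt(29)
Combine: (4 + 4 + 6)·sqrt(29) = 14*sqrt(29)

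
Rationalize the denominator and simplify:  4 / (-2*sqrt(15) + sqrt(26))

Multiply numerator and denominator by sqrt(26) + 2*sqrt(15).
Denominator becomes -34; numerator becomes 4*sqrt(26) + 8*sqrt(15).

(-4*sqrt(15) - 2*sqrt(26))/17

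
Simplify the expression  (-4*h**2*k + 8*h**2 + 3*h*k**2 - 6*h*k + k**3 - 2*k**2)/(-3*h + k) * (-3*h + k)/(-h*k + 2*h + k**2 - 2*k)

Factor: -4*h**2*k + 8*h**2 + 3*h*k**2 - 6*h*k + k**3 - 2*k**2 = (4*h + k)*(-h + k)*(k - 2);  -h*k + 2*h + k**2 - 2*k = (-h + k)*(k - 2)
Cancel the common factors (-3*h + k), (k - 2), (-h + k).

4*h + k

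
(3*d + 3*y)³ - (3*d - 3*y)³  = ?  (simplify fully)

54*y*(3*d² + y²)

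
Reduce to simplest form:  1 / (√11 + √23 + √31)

(-2*√7843 + 3*√31 + 19*√23 + 43*√11)/1003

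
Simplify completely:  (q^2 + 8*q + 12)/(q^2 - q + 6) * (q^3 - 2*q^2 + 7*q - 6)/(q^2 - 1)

(q^2 + 8*q + 12)/(q + 1)

Factor: q^2 + 8*q + 12 = (q + 2)*(q + 6);  q^3 - 2*q^2 + 7*q - 6 = (q - 1)*(q^2 - q + 6);  q^2 - 1 = (q - 1)*(q + 1)
Cancel the common factors (q^2 - q + 6), (q - 1).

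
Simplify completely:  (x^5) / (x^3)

x^2

Quotient: x^2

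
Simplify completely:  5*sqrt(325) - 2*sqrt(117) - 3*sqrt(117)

5*sqrt(325) = 25*sqrt(13); 2*sqrt(117) = 6*sqrt(13); 3*sqrt(117) = 9*sqrt(13)
Combine: (25 - 6 - 9)·sqrt(13) = 10*sqrt(13)

10*sqrt(13)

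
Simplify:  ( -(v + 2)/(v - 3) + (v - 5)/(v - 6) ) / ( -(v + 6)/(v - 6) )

(4*v - 27)/(v² + 3*v - 18)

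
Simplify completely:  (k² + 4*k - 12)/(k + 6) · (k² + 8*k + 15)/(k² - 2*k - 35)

Factor: k² + 4*k - 12 = (k + 6)·(k - 2);  k² + 8*k + 15 = (k + 5)·(k + 3);  k² - 2*k - 35 = (k - 7)·(k + 5)
Cancel the common factors (k + 6), (k + 5).

(k² + k - 6)/(k - 7)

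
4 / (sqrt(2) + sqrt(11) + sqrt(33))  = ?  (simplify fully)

Group as (sqrt(11) + sqrt(33)) + sqrt(2); multiply by (sqrt(11) + sqrt(33)) - sqrt(2), then rationalise the remaining surd.

(-12*sqrt(11) - 21*sqrt(2) + 11*sqrt(6) + 10*sqrt(33))/39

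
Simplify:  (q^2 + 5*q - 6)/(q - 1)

Factor: q^2 + 5*q - 6 = (q + 6)*(q - 1)
Cancel the common factor (q - 1).

q + 6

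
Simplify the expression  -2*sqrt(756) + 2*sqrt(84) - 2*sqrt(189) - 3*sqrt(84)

2*sqrt(756) = 12*sqrt(21); 2*sqrt(84) = 4*sqrt(21); 2*sqrt(189) = 6*sqrt(21); 3*sqrt(84) = 6*sqrt(21)
Combine: (-12 + 4 - 6 - 6)·sqrt(21) = -20*sqrt(21)

-20*sqrt(21)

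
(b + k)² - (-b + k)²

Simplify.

4*b*k

Write as f(k,b) - f(k,-b) and expand.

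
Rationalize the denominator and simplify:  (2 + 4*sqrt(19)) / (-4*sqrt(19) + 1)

(-102 - 4*sqrt(19))/101

Multiply numerator and denominator by 1 + 4*sqrt(19).
Denominator becomes -303; numerator becomes 12*sqrt(19) + 306.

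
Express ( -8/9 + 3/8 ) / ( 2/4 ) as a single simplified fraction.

Numerator: -8/9 + 3/8 = -37/72
Denominator: 2/4 = 1/2
Divide: (-37/72) · (2) = -37/36

-37/36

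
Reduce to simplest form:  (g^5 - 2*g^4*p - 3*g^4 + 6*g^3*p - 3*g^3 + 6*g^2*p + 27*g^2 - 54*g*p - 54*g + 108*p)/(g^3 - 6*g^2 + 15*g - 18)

Factor: g^5 - 2*g^4*p - 3*g^4 + 6*g^3*p - 3*g^3 + 6*g^2*p + 27*g^2 - 54*g*p - 54*g + 108*p = (g^2 - 3*g + 6)*(g - 2*p)*(g - 3)*(g + 3);  g^3 - 6*g^2 + 15*g - 18 = (g - 3)*(g^2 - 3*g + 6)
Cancel the common factors (g^2 - 3*g + 6), (g - 3).

g^2 - 2*g*p + 3*g - 6*p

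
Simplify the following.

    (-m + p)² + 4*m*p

Expand the square and combine the 4*m*p term.

(m + p)²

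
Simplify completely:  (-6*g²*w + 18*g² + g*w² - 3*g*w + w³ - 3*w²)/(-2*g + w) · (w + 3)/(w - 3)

Factor: -6*g²*w + 18*g² + g*w² - 3*g*w + w³ - 3*w² = (3*g + w)·(-2*g + w)·(w - 3)
Cancel the common factors (-2*g + w), (w - 3).

3*g*w + 9*g + w² + 3*w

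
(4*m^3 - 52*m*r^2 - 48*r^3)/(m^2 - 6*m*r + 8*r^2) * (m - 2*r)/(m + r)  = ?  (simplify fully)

Factor: 4*m^3 - 52*m*r^2 - 48*r^3 = 4*(m - 4*r)*(m + 3*r)*(m + r);  m^2 - 6*m*r + 8*r^2 = (m - 2*r)*(m - 4*r)
Cancel the common factors (m - 4*r), (m + r), (m - 2*r).

4*m + 12*r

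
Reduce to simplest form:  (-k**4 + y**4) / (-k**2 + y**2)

k**2 + y**2

-k**4 + y**4 factors as (-k + y)*(k + y)*(k**2 + y**2).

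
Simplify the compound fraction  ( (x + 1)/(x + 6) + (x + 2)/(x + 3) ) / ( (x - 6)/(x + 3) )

Numerator: (x + 1)/(x + 6) + (x + 2)/(x + 3) = (2*x**2 + 12*x + 15)/(x**2 + 9*x + 18)
Denominator: (x - 6)/(x + 3) = (x - 6)/(x + 3)
Divide: ((2*x**2 + 12*x + 15)/(x**2 + 9*x + 18)) · ((x + 3)/(x - 6)) = (2*x**2 + 12*x + 15)/(x**2 - 36)

(2*x**2 + 12*x + 15)/(x**2 - 36)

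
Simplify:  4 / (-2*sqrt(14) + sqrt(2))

Multiply numerator and denominator by sqrt(2) + 2*sqrt(14).
Denominator becomes -54; numerator becomes 4*sqrt(2) + 8*sqrt(14).

(-4*sqrt(14) - 2*sqrt(2))/27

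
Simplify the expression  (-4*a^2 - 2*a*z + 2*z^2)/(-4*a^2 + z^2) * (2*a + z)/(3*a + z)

Factor: -4*a^2 - 2*a*z + 2*z^2 = 2*(-2*a + z)*(a + z);  -4*a^2 + z^2 = (2*a + z)*(-2*a + z)
Cancel the common factors (-2*a + z), (2*a + z).

(2*a + 2*z)/(3*a + z)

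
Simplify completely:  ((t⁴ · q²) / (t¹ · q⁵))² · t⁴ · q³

Inside the bracket: t³ · (q^-3)
Raise to the power 2: t⁶ · (q^-6)
Multiply by t⁴ · q³: add exponents.

t^10/q³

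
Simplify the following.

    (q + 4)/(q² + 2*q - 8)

Factor: q² + 2*q - 8 = (q + 4)·(q - 2)
Cancel the common factor (q + 4).

1/(q - 2)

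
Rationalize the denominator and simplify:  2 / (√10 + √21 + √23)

(-√4830 + 4*√23 + 6*√21 + 17*√10)/194

Group as (√10 + √23) + √21; multiply by (√10 + √23) - √21, then rationalise the remaining surd.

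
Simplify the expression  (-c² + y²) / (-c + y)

c + y

-c² + y² factors as (-c + y)*(c + y).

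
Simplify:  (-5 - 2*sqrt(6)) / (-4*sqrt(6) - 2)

Multiply numerator and denominator by -2 + 4*sqrt(6).
Denominator becomes -92; numerator becomes -16*sqrt(6) - 38.

(19 + 8*sqrt(6))/46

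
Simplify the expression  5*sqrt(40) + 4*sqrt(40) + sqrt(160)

5*sqrt(40) = 10*sqrt(10); 4*sqrt(40) = 8*sqrt(10); sqrt(160) = 4*sqrt(10)
Combine: (10 + 8 + 4)·sqrt(10) = 22*sqrt(10)

22*sqrt(10)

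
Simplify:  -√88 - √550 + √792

-√22

√88 = 2*√22; √550 = 5*√22; √792 = 6*√22
Combine: (-2 - 5 + 6)·√22 = -√22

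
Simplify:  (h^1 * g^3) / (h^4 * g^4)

1/(g*h^3)

Quotient: (h^-3) * (g^-1)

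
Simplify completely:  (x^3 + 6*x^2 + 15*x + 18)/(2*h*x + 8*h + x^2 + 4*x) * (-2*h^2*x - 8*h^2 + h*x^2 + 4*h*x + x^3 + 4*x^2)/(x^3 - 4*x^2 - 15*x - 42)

(-h*x - 3*h + x^2 + 3*x)/(x - 7)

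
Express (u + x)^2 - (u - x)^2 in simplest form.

Only the odd-power cross terms survive.

4*u*x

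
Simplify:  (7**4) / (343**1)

7**1

7**4 = 7**4; 343**1 = 7**3
Combine exponents: 7**1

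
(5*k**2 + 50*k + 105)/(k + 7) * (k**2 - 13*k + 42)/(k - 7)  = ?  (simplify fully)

Factor: 5*k**2 + 50*k + 105 = 5*(k + 3)*(k + 7);  k**2 - 13*k + 42 = (k - 7)*(k - 6)
Cancel the common factors (k - 7), (k + 7).

5*k**2 - 15*k - 90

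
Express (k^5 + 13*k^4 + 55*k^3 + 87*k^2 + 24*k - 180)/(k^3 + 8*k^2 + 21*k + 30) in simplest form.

Factor: k^5 + 13*k^4 + 55*k^3 + 87*k^2 + 24*k - 180 = (k - 1)*(k + 6)*(k + 5)*(k^2 + 3*k + 6);  k^3 + 8*k^2 + 21*k + 30 = (k + 5)*(k^2 + 3*k + 6)
Cancel the common factors (k^2 + 3*k + 6), (k + 5).

k^2 + 5*k - 6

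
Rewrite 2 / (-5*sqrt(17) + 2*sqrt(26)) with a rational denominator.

Multiply numerator and denominator by 2*sqrt(26) + 5*sqrt(17).
Denominator becomes -321; numerator becomes 4*sqrt(26) + 10*sqrt(17).

(-10*sqrt(17) - 4*sqrt(26))/321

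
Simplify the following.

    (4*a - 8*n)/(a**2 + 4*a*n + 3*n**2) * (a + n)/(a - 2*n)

Factor: 4*a - 8*n = 4*(a - 2*n);  a**2 + 4*a*n + 3*n**2 = (a + n)*(a + 3*n)
Cancel the common factors (a + n), (a - 2*n).

4/(a + 3*n)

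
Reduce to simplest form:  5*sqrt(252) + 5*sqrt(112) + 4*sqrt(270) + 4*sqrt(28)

5*sqrt(252) = 30*sqrt(7); 5*sqrt(112) = 20*sqrt(7); 4*sqrt(270) = 12*sqrt(30); 4*sqrt(28) = 8*sqrt(7)

12*sqrt(30) + 58*sqrt(7)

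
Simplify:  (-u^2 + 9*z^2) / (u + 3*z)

-u + 3*z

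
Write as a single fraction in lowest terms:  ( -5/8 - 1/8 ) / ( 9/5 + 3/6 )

-15/46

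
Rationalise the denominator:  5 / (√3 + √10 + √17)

(-5*√510 - 10*√17 + 25*√10 + 60*√3)/52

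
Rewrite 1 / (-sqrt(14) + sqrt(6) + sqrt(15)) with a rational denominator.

(-7*sqrt(14) + 5*sqrt(15) + 23*sqrt(6) + 12*sqrt(35))/311

Group as (sqrt(6) + sqrt(15)) - sqrt(14); multiply by (sqrt(6) + sqrt(15)) + sqrt(14), then rationalise the remaining surd.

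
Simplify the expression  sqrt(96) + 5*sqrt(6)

9*sqrt(6)

sqrt(96) = 4*sqrt(6); 5*sqrt(6) = 5*sqrt(6)
Combine: (4 + 5)·sqrt(6) = 9*sqrt(6)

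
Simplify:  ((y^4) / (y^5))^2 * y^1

Inside the bracket: (y^-1)
Raise to the power 2: (y^-2)
Multiply by y^1: add exponents.

1/y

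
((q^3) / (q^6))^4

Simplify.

q^(-12)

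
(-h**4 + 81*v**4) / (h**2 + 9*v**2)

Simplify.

-h**4 + 81*v**4 factors as (-h + 3*v)*(h + 3*v)*(h**2 + 9*v**2).

-h**2 + 9*v**2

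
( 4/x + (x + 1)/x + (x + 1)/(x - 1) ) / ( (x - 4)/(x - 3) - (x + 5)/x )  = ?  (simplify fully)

(-2*x^3 + x^2 + 20*x - 15)/(6*x^2 - 21*x + 15)

Numerator: 4/x + (x + 1)/x + (x + 1)/(x - 1) = (2*x^2 + 5*x - 5)/(x^2 - x)
Denominator: (x - 4)/(x - 3) - (x + 5)/x = (-6*x + 15)/(x^2 - 3*x)
Divide: ((2*x^2 + 5*x - 5)/(x^2 - x)) · ((x^2 - 3*x)/(-6*x + 15)) = (-2*x^3 + x^2 + 20*x - 15)/(6*x^2 - 21*x + 15)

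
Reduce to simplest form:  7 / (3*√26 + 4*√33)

Multiply numerator and denominator by -3*√26 + 4*√33.
Denominator becomes 294; numerator becomes -21*√26 + 28*√33.

(-3*√26 + 4*√33)/42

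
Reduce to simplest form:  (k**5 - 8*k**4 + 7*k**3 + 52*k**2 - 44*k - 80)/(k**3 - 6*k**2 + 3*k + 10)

Factor: k**5 - 8*k**4 + 7*k**3 + 52*k**2 - 44*k - 80 = (k + 1)*(k + 2)*(k - 5)*(k - 2)*(k - 4);  k**3 - 6*k**2 + 3*k + 10 = (k - 5)*(k - 2)*(k + 1)
Cancel the common factors (k - 2), (k - 5), (k + 1).

k**2 - 2*k - 8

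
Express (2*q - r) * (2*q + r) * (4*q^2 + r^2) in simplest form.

Telescope via difference of squares: ((2*q)+r)((2*q)-r) = 4*q^2 - r^2, then repeat with the next factor.

16*q^4 - r^4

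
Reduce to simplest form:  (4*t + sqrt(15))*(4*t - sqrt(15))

16*t^2 - 15

(4*t)^2 - (sqrt(15))^2 = 16*t^2 - 15.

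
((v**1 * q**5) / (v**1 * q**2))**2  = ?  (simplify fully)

Inside the bracket: q**3
Raise to the power 2: q**6

q**6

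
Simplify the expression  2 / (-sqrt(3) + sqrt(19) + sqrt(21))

(-74*sqrt(3) + 2*sqrt(21) + 10*sqrt(19) + 12*sqrt(133))/227

Group as (sqrt(19) + sqrt(21)) - sqrt(3); multiply by (sqrt(19) + sqrt(21)) + sqrt(3), then rationalise the remaining surd.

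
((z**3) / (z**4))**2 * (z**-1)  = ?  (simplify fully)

z**(-3)

Inside the bracket: (z**-1)
Raise to the power 2: (z**-2)
Multiply by (z**-1): add exponents.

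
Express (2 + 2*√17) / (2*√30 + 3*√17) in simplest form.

(-4*√510 - 4*√30 + 6*√17 + 102)/33

Multiply numerator and denominator by -2*√30 + 3*√17.
Denominator becomes 33; numerator becomes -4*√510 - 4*√30 + 6*√17 + 102.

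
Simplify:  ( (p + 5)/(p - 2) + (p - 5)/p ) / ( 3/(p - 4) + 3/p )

(p³ - 5*p² + 9*p - 20)/(3*p² - 12*p + 12)

Numerator: (p + 5)/(p - 2) + (p - 5)/p = (2*p² - 2*p + 10)/(p² - 2*p)
Denominator: 3/(p - 4) + 3/p = (6*p - 12)/(p² - 4*p)
Divide: ((2*p² - 2*p + 10)/(p² - 2*p)) · ((p² - 4*p)/(6*p - 12)) = (p³ - 5*p² + 9*p - 20)/(3*p² - 12*p + 12)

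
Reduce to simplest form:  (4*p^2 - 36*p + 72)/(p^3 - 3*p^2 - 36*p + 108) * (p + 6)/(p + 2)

4/(p + 2)

Factor: 4*p^2 - 36*p + 72 = 4*(p - 3)*(p - 6);  p^3 - 3*p^2 - 36*p + 108 = (p + 6)*(p - 3)*(p - 6)
Cancel the common factors (p - 6), (p + 6), (p - 3).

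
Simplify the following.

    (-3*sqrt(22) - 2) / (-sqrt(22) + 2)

Multiply numerator and denominator by 2 + sqrt(22).
Denominator becomes -18; numerator becomes -70 - 8*sqrt(22).

(4*sqrt(22) + 35)/9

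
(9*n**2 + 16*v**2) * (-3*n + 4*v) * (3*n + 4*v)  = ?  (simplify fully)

-81*n**4 + 256*v**4

Pair the conjugate factors: ((4*v)+(3*n))((4*v)-(3*n)) = -9*n**2 + 16*v**2, then repeat with the next factor.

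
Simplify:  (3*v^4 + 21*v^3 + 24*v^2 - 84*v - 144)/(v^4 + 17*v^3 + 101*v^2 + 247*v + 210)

Factor: 3*v^4 + 21*v^3 + 24*v^2 - 84*v - 144 = 3*(v + 2)*(v - 2)*(v + 3)*(v + 4);  v^4 + 17*v^3 + 101*v^2 + 247*v + 210 = (v + 2)*(v + 7)*(v + 3)*(v + 5)
Cancel the common factors (v + 2), (v + 3).

(3*v^2 + 6*v - 24)/(v^2 + 12*v + 35)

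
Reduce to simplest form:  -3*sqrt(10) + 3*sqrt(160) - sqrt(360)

3*sqrt(10) = 3*sqrt(10); 3*sqrt(160) = 12*sqrt(10); sqrt(360) = 6*sqrt(10)
Combine: (-3 + 12 - 6)·sqrt(10) = 3*sqrt(10)

3*sqrt(10)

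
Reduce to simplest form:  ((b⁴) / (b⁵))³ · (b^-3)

b^(-6)

Inside the bracket: (b^-1)
Raise to the power 3: (b^-3)
Multiply by (b^-3): add exponents.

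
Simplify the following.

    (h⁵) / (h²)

Quotient: h³

h³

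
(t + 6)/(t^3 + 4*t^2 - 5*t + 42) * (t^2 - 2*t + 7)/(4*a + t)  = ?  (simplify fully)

Factor: t^3 + 4*t^2 - 5*t + 42 = (t^2 - 2*t + 7)*(t + 6)
Cancel the common factors (t^2 - 2*t + 7), (t + 6).

1/(4*a + t)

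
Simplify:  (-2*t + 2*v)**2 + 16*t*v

After expansion: 4*t**2 + 8*t*v + 4*v**2 — a perfect-square trinomial.

4*(t + v)**2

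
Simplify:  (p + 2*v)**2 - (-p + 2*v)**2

8*p*v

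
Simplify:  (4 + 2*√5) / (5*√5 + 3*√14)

-50 - 20*√5 + 12*√14 + 6*√70

Multiply numerator and denominator by -3*√14 + 5*√5.
Denominator becomes -1; numerator becomes -6*√70 - 12*√14 + 20*√5 + 50.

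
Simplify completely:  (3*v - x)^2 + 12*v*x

Expanding gives 9*v^2 + 6*v*x + x^2, a perfect square.

(3*v + x)^2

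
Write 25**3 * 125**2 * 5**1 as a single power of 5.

5**13

25**3 = 5**6; 125**2 = 5**6; 5**1 = 5**1
Combine exponents: 5**13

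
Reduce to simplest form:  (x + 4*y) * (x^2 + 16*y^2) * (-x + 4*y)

-x^4 + 256*y^4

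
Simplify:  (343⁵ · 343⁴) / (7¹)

7^26

343⁵ = 7^15; 343⁴ = 7^12; 7¹ = 7^1
Combine exponents: 7^26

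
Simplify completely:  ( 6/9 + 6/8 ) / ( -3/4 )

Numerator: 6/9 + 6/8 = 17/12
Denominator: -3/4 = -3/4
Divide: (17/12) · (-4/3) = -17/9

-17/9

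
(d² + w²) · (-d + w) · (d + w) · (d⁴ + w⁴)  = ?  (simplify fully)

Pair the conjugate factors: (w+d)(w-d) = -d² + w², then repeat with the next factor.

-d⁸ + w⁸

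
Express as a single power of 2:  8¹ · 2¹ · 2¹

2^5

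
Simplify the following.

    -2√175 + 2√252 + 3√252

20*√7

2√175 = 10*√7; 2√252 = 12*√7; 3√252 = 18*√7
Combine: (-10 + 12 + 18)·√7 = 20*√7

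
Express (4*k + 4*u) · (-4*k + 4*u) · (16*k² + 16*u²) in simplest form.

-256*k⁴ + 256*u⁴

Pair the conjugate factors: ((4*u)+(4*k))((4*u)-(4*k)) = -16*k² + 16*u², then repeat with the next factor.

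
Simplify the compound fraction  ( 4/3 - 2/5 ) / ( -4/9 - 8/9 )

-7/10

Numerator: 4/3 - 2/5 = 14/15
Denominator: -4/9 - 8/9 = -4/3
Divide: (14/15) · (-3/4) = -7/10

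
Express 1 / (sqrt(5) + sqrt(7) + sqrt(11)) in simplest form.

(-2*sqrt(385) + sqrt(11) + 9*sqrt(7) + 13*sqrt(5))/139

Group as (sqrt(7) + sqrt(11)) + sqrt(5); multiply by (sqrt(7) + sqrt(11)) - sqrt(5), then rationalise the remaining surd.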